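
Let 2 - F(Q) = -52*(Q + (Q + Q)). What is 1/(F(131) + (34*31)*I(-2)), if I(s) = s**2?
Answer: 1/24654 ≈ 4.0561e-5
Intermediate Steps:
F(Q) = 2 + 156*Q (F(Q) = 2 - (-52)*(Q + (Q + Q)) = 2 - (-52)*(Q + 2*Q) = 2 - (-52)*3*Q = 2 - (-156)*Q = 2 + 156*Q)
1/(F(131) + (34*31)*I(-2)) = 1/((2 + 156*131) + (34*31)*(-2)**2) = 1/((2 + 20436) + 1054*4) = 1/(20438 + 4216) = 1/24654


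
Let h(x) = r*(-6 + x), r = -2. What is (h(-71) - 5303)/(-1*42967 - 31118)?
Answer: 5149/74085 ≈ 0.069501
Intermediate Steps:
h(x) = 12 - 2*x (h(x) = -2*(-6 + x) = 12 - 2*x)
(h(-71) - 5303)/(-1*42967 - 31118) = ((12 - 2*(-71)) - 5303)/(-1*42967 - 31118) = ((12 + 142) - 5303)/(-42967 - 31118) = (154 - 5303)/(-74085) = -5149*(-1/74085) = 5149/74085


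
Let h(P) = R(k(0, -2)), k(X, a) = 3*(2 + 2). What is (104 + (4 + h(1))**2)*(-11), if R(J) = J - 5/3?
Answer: -30635/9 ≈ -3403.9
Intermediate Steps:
k(X, a) = 12 (k(X, a) = 3*4 = 12)
R(J) = -5/3 + J (R(J) = J - 5/3 = -5/3 + J)
h(P) = 31/3 (h(P) = -5/3 + 12 = 31/3)
(104 + (4 + h(1))**2)*(-11) = (104 + (4 + 31/3)**2)*(-11) = (104 + (43/3)**2)*(-11) = (104 + 1849/9)*(-11) = (2785/9)*(-11) = -30635/9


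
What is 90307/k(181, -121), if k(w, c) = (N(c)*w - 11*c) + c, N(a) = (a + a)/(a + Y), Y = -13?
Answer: 6050569/102971 ≈ 58.760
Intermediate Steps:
N(a) = 2*a/(-13 + a) (N(a) = (a + a)/(a - 13) = (2*a)/(-13 + a) = 2*a/(-13 + a))
k(w, c) = -10*c + 2*c*w/(-13 + c) (k(w, c) = ((2*c/(-13 + c))*w - 11*c) + c = (2*c*w/(-13 + c) - 11*c) + c = (-11*c + 2*c*w/(-13 + c)) + c = -10*c + 2*c*w/(-13 + c))
90307/k(181, -121) = 90307/((2*(-121)*(65 + 181 - 5*(-121))/(-13 - 121))) = 90307/((2*(-121)*(65 + 181 + 605)/(-134))) = 90307/((2*(-121)*(-1/134)*851)) = 90307/(102971/67) = 90307*(67/102971) = 6050569/102971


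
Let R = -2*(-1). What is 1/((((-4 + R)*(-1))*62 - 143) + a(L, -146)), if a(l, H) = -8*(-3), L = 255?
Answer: 1/5 ≈ 0.20000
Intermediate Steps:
R = 2
a(l, H) = 24
1/((((-4 + R)*(-1))*62 - 143) + a(L, -146)) = 1/((((-4 + 2)*(-1))*62 - 143) + 24) = 1/((-2*(-1)*62 - 143) + 24) = 1/((2*62 - 143) + 24) = 1/((124 - 143) + 24) = 1/(-19 + 24) = 1/5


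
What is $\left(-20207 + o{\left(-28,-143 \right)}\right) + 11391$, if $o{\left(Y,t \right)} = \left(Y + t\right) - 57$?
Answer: $-9044$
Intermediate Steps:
$o{\left(Y,t \right)} = -57 + Y + t$
$\left(-20207 + o{\left(-28,-143 \right)}\right) + 11391 = \left(-20207 - 228\right) + 11391 = -20435 + 11391 = -9044$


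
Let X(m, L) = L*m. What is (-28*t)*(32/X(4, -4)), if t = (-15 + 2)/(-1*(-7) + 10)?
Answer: -728/17 ≈ -42.824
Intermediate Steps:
t = -13/17 (t = -13/(7 + 10) = -13/17 ≈ -0.76471)
(-28*t)*(32/X(4, -4)) = (-28*(-13/17))*(32/((-4*4))) = 364*(32/(-16))/17 = 364*(32*(-1/16))/17 = (364/17)*(-2) = -728/17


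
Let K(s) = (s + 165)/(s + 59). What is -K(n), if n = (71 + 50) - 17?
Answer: -269/163 ≈ -1.6503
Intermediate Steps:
n = 104 (n = 121 - 17 = 104)
K(s) = (165 + s)/(59 + s)
-K(n) = -(165 + 104)/(59 + 104) = -269/163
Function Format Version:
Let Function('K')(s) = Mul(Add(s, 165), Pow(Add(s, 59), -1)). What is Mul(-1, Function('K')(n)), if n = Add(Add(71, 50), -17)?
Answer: Rational(-269, 163) ≈ -1.6503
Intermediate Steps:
n = 104 (n = Add(121, -17) = 104)
Function('K')(s) = Mul(Pow(Add(59, s), -1), Add(165, s)) (Function('K')(s) = Mul(Add(165, s), Pow(Add(59, s), -1)) = Mul(Pow(Add(59, s), -1), Add(165, s)))
Mul(-1, Function('K')(n)) = Mul(-1, Mul(Pow(Add(59, 104), -1), Add(165, 104))) = Mul(-1, Mul(Pow(163, -1), 269)) = Mul(-1, Mul(Rational(1, 163), 269)) = Mul(-1, Rational(269, 163)) = Rational(-269, 163)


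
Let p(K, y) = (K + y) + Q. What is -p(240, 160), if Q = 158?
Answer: -558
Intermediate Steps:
p(K, y) = 158 + K + y (p(K, y) = (K + y) + 158 = 158 + K + y)
-p(240, 160) = -(158 + 240 + 160) = -1*558 = -558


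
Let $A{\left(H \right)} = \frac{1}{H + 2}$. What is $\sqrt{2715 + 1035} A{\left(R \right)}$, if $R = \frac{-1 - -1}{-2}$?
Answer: $\frac{25 \sqrt{6}}{2} \approx 30.619$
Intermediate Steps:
$R = 0$ ($R = \left(-1 + 1\right) \left(- \frac{1}{2}\right) = 0 \left(- \frac{1}{2}\right) = 0$)
$A{\left(H \right)} = \frac{1}{2 + H}$
$\sqrt{2715 + 1035} A{\left(R \right)} = \frac{\sqrt{2715 + 1035}}{2 + 0} = \frac{\sqrt{3750}}{2} = 25 \sqrt{6} \cdot \frac{1}{2} = \frac{25 \sqrt{6}}{2}$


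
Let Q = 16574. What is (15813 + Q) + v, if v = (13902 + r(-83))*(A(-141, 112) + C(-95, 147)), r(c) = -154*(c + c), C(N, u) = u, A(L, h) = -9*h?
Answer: -33947839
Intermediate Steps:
r(c) = -308*c
v = -33980226 (v = (13902 - 308*(-83))*(-9*112 + 147) = (13902 + 25564)*(-1008 + 147) = 39466*(-861) = -33980226)
(15813 + Q) + v = (15813 + 16574) - 33980226 = 32387 - 33980226 = -33947839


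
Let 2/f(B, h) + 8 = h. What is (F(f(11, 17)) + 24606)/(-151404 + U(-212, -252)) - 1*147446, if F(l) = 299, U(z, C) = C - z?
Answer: -22329836929/151444 ≈ -1.4745e+5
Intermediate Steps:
f(B, h) = 2/(-8 + h)
(F(f(11, 17)) + 24606)/(-151404 + U(-212, -252)) - 1*147446 = (299 + 24606)/(-151404 + (-252 - 1*(-212))) - 1*147446 = 24905/(-151404 + (-252 + 212)) - 147446 = 24905/(-151404 - 40) - 147446 = 24905/(-151444) - 147446 = 24905*(-1/151444) - 147446 = -24905/151444 - 147446 = -22329836929/151444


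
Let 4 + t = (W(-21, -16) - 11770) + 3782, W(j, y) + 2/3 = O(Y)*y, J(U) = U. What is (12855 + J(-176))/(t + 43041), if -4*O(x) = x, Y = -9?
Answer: 38037/105037 ≈ 0.36213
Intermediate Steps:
O(x) = -x/4
W(j, y) = -⅔ + 9*y/4 (W(j, y) = -⅔ + (-¼*(-9))*y = -⅔ + 9*y/4)
t = -24086/3 (t = -4 + (((-⅔ + (9/4)*(-16)) - 11770) + 3782) = -4 + (((-⅔ - 36) - 11770) + 3782) = -4 + ((-110/3 - 11770) + 3782) = -4 + (-35420/3 + 3782) = -4 - 24074/3 = -24086/3 ≈ -8028.7)
(12855 + J(-176))/(t + 43041) = (12855 - 176)/(-24086/3 + 43041) = 12679/(105037/3) = 12679*(3/105037) = 38037/105037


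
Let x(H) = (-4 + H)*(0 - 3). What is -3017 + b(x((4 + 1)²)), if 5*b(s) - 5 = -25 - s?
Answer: -15042/5 ≈ -3008.4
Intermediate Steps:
x(H) = 12 - 3*H (x(H) = (-4 + H)*(-3) = 12 - 3*H)
b(s) = -4 - s/5 (b(s) = 1 + (-25 - s)/5 = 1 + (-5 - s/5) = -4 - s/5)
-3017 + b(x((4 + 1)²)) = -3017 + (-4 - (12 - 3*(4 + 1)²)/5) = -3017 + (-4 - (12 - 3*5²)/5) = -3017 + (-4 - (12 - 3*25)/5) = -3017 + (-4 - (12 - 75)/5) = -3017 + (-4 - ⅕*(-63)) = -3017 + (-4 + 63/5) = -3017 + 43/5 = -15042/5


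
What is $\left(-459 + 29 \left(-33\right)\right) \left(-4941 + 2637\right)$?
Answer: $3262464$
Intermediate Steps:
$\left(-459 + 29 \left(-33\right)\right) \left(-4941 + 2637\right) = \left(-459 - 957\right) \left(-2304\right) = \left(-1416\right) \left(-2304\right) = 3262464$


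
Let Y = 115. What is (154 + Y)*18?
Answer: 4842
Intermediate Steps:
(154 + Y)*18 = (154 + 115)*18 = 269*18 = 4842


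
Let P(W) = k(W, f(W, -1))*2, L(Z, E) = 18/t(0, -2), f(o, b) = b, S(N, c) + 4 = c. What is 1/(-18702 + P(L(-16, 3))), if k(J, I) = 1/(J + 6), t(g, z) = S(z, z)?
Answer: -3/56104 ≈ -5.3472e-5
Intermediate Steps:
S(N, c) = -4 + c
t(g, z) = -4 + z
k(J, I) = 1/(6 + J)
L(Z, E) = -3 (L(Z, E) = 18/(-4 - 2) = 18/(-6) = 18*(-⅙) = -3)
P(W) = 2/(6 + W)
1/(-18702 + P(L(-16, 3))) = 1/(-18702 + 2/(6 - 3)) = 1/(-18702 + 2/3) = 1/(-18702 + 2*(⅓)) = 1/(-18702 + ⅔) = 1/(-56104/3) = -3/56104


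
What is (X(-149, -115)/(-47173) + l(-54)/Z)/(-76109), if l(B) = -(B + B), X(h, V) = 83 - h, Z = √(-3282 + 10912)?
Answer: 232/3590289857 - 54*√7630/290355835 ≈ -1.6181e-5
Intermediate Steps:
Z = √7630 ≈ 87.350
l(B) = -2*B
(X(-149, -115)/(-47173) + l(-54)/Z)/(-76109) = ((83 - 1*(-149))/(-47173) + (-2*(-54))/(√7630))/(-76109) = ((83 + 149)*(-1/47173) + 108*(√7630/7630))*(-1/76109) = (232*(-1/47173) + 54*√7630/3815)*(-1/76109) = (-232/47173 + 54*√7630/3815)*(-1/76109) = 232/3590289857 - 54*√7630/290355835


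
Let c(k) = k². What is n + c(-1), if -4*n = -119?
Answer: 123/4 ≈ 30.750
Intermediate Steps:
n = 119/4 (n = -¼*(-119) = 119/4 ≈ 29.750)
n + c(-1) = 119/4 + (-1)² = 119/4 + 1 = 123/4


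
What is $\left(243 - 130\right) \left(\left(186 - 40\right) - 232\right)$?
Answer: $-9718$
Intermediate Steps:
$\left(243 - 130\right) \left(\left(186 - 40\right) - 232\right) = 113 \left(\left(186 - 40\right) - 232\right) = 113 \left(146 - 232\right) = 113 \left(-86\right) = -9718$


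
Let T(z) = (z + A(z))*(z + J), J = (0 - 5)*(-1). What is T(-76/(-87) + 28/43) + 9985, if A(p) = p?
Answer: 140019341657/13995081 ≈ 10005.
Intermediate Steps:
J = 5 (J = -5*(-1) = 5)
T(z) = 2*z*(5 + z) (T(z) = (z + z)*(z + 5) = (2*z)*(5 + z) = 2*z*(5 + z))
T(-76/(-87) + 28/43) + 9985 = 2*(-76/(-87) + 28/43)*(5 + (-76/(-87) + 28/43)) + 9985 = 2*(-76*(-1/87) + 28*(1/43))*(5 + (-76*(-1/87) + 28*(1/43))) + 9985 = 2*(76/87 + 28/43)*(5 + (76/87 + 28/43)) + 9985 = 2*(5704/3741)*(5 + 5704/3741) + 9985 = 2*(5704/3741)*(24409/3741) + 9985 = 278457872/13995081 + 9985 = 140019341657/13995081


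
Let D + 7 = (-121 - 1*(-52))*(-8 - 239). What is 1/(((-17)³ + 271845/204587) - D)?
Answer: -204587/4490208218 ≈ -4.5563e-5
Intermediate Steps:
D = 17036 (D = -7 + (-121 - 1*(-52))*(-8 - 239) = -7 + (-121 + 52)*(-247) = -7 - 69*(-247) = -7 + 17043 = 17036)
1/(((-17)³ + 271845/204587) - D) = 1/(((-17)³ + 271845/204587) - 1*17036) = 1/((-4913 + 271845*(1/204587)) - 17036) = 1/((-4913 + 271845/204587) - 17036) = 1/(-1004864086/204587 - 17036) = 1/(-4490208218/204587) = -204587/4490208218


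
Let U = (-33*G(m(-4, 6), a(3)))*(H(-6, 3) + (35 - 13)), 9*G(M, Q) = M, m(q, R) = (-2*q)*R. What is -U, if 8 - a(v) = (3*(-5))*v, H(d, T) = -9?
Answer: 2288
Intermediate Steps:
m(q, R) = -2*R*q
a(v) = 8 + 15*v (a(v) = 8 - 3*(-5)*v = 8 - (-15)*v = 8 + 15*v)
G(M, Q) = M/9
U = -2288 (U = (-11*(-2*6*(-4))/3)*(-9 + (35 - 13)) = (-11*48/3)*(-9 + 22) = -33*16/3*13 = -176*13 = -2288)
-U = -1*(-2288) = 2288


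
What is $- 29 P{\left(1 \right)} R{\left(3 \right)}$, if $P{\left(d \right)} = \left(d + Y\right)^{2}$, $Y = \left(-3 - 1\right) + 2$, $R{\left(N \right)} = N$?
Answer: $-87$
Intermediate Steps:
$Y = -2$ ($Y = -4 + 2 = -2$)
$P{\left(d \right)} = \left(-2 + d\right)^{2}$ ($P{\left(d \right)} = \left(d - 2\right)^{2} = \left(-2 + d\right)^{2}$)
$- 29 P{\left(1 \right)} R{\left(3 \right)} = - 29 \left(-2 + 1\right)^{2} \cdot 3 = - 29 \left(-1\right)^{2} \cdot 3 = \left(-29\right) 1 \cdot 3 = \left(-29\right) 3 = -87$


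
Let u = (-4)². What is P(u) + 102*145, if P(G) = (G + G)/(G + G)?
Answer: 14791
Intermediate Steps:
u = 16
P(G) = 1 (P(G) = (2*G)/((2*G)) = (2*G)*(1/(2*G)) = 1)
P(u) + 102*145 = 1 + 102*145 = 1 + 14790 = 14791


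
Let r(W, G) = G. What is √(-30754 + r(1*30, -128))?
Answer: I*√30882 ≈ 175.73*I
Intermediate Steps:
√(-30754 + r(1*30, -128)) = √(-30754 - 128) = √(-30882) = I*√30882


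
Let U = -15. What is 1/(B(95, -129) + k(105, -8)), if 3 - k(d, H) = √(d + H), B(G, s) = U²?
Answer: 228/51887 + √97/51887 ≈ 0.0045840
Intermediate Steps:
B(G, s) = 225 (B(G, s) = (-15)² = 225)
k(d, H) = 3 - √(H + d) (k(d, H) = 3 - √(d + H) = 3 - √(H + d))
1/(B(95, -129) + k(105, -8)) = 1/(225 + (3 - √(-8 + 105))) = 1/(225 + (3 - √97)) = 1/(228 - √97)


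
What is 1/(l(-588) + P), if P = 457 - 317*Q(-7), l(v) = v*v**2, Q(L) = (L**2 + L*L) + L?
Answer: -1/203325862 ≈ -4.9182e-9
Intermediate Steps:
Q(L) = L + 2*L**2 (Q(L) = (L**2 + L**2) + L = 2*L**2 + L = L + 2*L**2)
l(v) = v**3
P = -28390 (P = 457 - (-2219)*(1 + 2*(-7)) = 457 - (-2219)*(1 - 14) = 457 - (-2219)*(-13) = 457 - 317*91 = 457 - 28847 = -28390)
1/(l(-588) + P) = 1/((-588)**3 - 28390) = 1/(-203297472 - 28390) = 1/(-203325862) = -1/203325862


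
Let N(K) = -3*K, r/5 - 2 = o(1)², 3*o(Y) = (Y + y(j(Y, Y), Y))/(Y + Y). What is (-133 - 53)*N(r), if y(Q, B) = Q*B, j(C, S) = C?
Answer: 5890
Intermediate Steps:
y(Q, B) = B*Q
o(Y) = (Y + Y²)/(6*Y) (o(Y) = ((Y + Y*Y)/(Y + Y))/3 = ((Y + Y²)/((2*Y)))/3 = ((Y + Y²)*(1/(2*Y)))/3 = ((Y + Y²)/(2*Y))/3 = (Y + Y²)/(6*Y))
r = 95/9 (r = 10 + 5*(⅙ + (⅙)*1)² = 10 + 5*(⅙ + ⅙)² = 10 + 5*(⅓)² = 10 + 5*(⅑) = 10 + 5/9 = 95/9 ≈ 10.556)
(-133 - 53)*N(r) = (-133 - 53)*(-3*95/9) = -186*(-95/3) = 5890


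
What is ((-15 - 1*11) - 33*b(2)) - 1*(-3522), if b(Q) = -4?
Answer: 3628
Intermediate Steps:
((-15 - 1*11) - 33*b(2)) - 1*(-3522) = ((-15 - 1*11) - 33*(-4)) - 1*(-3522) = ((-15 - 11) + 132) + 3522 = (-26 + 132) + 3522 = 106 + 3522 = 3628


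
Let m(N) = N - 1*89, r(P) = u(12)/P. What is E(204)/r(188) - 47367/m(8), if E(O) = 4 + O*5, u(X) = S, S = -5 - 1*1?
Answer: -283505/9 ≈ -31501.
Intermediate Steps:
S = -6 (S = -5 - 1 = -6)
u(X) = -6
E(O) = 4 + 5*O
r(P) = -6/P
m(N) = -89 + N (m(N) = N - 89 = -89 + N)
E(204)/r(188) - 47367/m(8) = (4 + 5*204)/((-6/188)) - 47367/(-89 + 8) = (4 + 1020)/((-6*1/188)) - 47367/(-81) = 1024/(-3/94) - 47367*(-1/81) = 1024*(-94/3) + 5263/9 = -96256/3 + 5263/9 = -283505/9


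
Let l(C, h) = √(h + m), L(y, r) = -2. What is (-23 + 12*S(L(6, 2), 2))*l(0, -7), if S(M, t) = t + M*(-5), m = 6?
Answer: 121*I ≈ 121.0*I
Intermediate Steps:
S(M, t) = t - 5*M
l(C, h) = √(6 + h) (l(C, h) = √(h + 6) = √(6 + h))
(-23 + 12*S(L(6, 2), 2))*l(0, -7) = (-23 + 12*(2 - 5*(-2)))*√(6 - 7) = (-23 + 12*(2 + 10))*√(-1) = (-23 + 12*12)*I = (-23 + 144)*I = 121*I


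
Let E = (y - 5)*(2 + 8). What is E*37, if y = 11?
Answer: 2220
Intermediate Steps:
E = 60 (E = (11 - 5)*(2 + 8) = 6*10 = 60)
E*37 = 60*37 = 2220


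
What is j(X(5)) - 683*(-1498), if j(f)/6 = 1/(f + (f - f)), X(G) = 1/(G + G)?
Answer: 1023194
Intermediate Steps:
X(G) = 1/(2*G)
j(f) = 6/f (j(f) = 6/(f + (f - f)) = 6/(f + 0) = 6/f)
j(X(5)) - 683*(-1498) = 6/(((1/2)/5)) - 683*(-1498) = 6/(((1/2)*(1/5))) + 1023134 = 6/(1/10) + 1023134 = 6*10 + 1023134 = 60 + 1023134 = 1023194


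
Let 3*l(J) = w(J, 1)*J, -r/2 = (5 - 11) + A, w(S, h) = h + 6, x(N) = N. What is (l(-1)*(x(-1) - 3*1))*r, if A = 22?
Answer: -896/3 ≈ -298.67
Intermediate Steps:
w(S, h) = 6 + h
r = -32 (r = -2*((5 - 11) + 22) = -2*(-6 + 22) = -2*16 = -32)
l(J) = 7*J/3 (l(J) = ((6 + 1)*J)/3 = (7*J)/3 = 7*J/3)
(l(-1)*(x(-1) - 3*1))*r = (((7/3)*(-1))*(-1 - 3*1))*(-32) = -7*(-1 - 3)/3*(-32) = -7/3*(-4)*(-32) = (28/3)*(-32) = -896/3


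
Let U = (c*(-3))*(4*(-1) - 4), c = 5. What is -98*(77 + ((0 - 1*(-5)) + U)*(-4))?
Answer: 41454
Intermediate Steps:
U = 120 (U = (5*(-3))*(4*(-1) - 4) = -15*(-4 - 4) = -15*(-8) = 120)
-98*(77 + ((0 - 1*(-5)) + U)*(-4)) = -98*(77 + ((0 - 1*(-5)) + 120)*(-4)) = -98*(77 + ((0 + 5) + 120)*(-4)) = -98*(77 + (5 + 120)*(-4)) = -98*(77 + 125*(-4)) = -98*(77 - 500) = -98*(-423) = 41454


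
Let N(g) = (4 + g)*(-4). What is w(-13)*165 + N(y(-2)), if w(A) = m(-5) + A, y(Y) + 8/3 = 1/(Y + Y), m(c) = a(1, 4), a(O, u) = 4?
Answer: -4468/3 ≈ -1489.3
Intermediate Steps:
m(c) = 4
y(Y) = -8/3 + 1/(2*Y) (y(Y) = -8/3 + 1/(Y + Y) = -8/3 + 1/(2*Y))
N(g) = -16 - 4*g
w(A) = 4 + A
w(-13)*165 + N(y(-2)) = (4 - 13)*165 + (-16 - 2*(3 - 16*(-2))/(3*(-2))) = -9*165 + (-16 - 2*(-1)*(3 + 32)/(3*2)) = -1485 + (-16 - 2*(-1)*35/(3*2)) = -1485 + (-16 - 4*(-35/12)) = -1485 + (-16 + 35/3) = -1485 - 13/3 = -4468/3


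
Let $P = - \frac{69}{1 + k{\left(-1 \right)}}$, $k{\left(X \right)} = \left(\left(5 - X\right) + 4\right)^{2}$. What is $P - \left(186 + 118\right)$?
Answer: $- \frac{30773}{101} \approx -304.68$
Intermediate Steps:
$k{\left(X \right)} = \left(9 - X\right)^{2}$
$P = - \frac{69}{101}$ ($P = - \frac{69}{1 + \left(-9 - 1\right)^{2}} = - \frac{69}{1 + \left(-10\right)^{2}} = - \frac{69}{1 + 100} = - \frac{69}{101} \approx -0.68317$)
$P - \left(186 + 118\right) = - \frac{69}{101} - \left(186 + 118\right) = - \frac{69}{101} - 304 = - \frac{30773}{101}$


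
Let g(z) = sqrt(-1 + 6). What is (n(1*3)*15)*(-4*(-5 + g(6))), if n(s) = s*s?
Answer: 2700 - 540*sqrt(5) ≈ 1492.5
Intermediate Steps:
g(z) = sqrt(5)
n(s) = s**2
(n(1*3)*15)*(-4*(-5 + g(6))) = ((1*3)**2*15)*(-4*(-5 + sqrt(5))) = (3**2*15)*(20 - 4*sqrt(5)) = (9*15)*(20 - 4*sqrt(5)) = 135*(20 - 4*sqrt(5)) = 2700 - 540*sqrt(5)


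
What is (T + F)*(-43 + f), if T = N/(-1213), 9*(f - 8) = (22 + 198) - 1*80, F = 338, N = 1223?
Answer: -7948325/1213 ≈ -6552.6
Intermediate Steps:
f = 212/9 (f = 8 + ((22 + 198) - 1*80)/9 = 8 + (220 - 80)/9 = 8 + (⅑)*140 = 8 + 140/9 = 212/9 ≈ 23.556)
T = -1223/1213 (T = 1223/(-1213) = 1223*(-1/1213) = -1223/1213 ≈ -1.0082)
(T + F)*(-43 + f) = (-1223/1213 + 338)*(-43 + 212/9) = (408771/1213)*(-175/9) = -7948325/1213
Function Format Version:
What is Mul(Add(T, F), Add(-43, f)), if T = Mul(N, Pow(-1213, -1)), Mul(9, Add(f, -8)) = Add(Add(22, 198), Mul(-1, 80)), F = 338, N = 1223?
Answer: Rational(-7948325, 1213) ≈ -6552.6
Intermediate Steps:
f = Rational(212, 9) (f = Add(8, Mul(Rational(1, 9), Add(Add(22, 198), Mul(-1, 80)))) = Add(8, Mul(Rational(1, 9), Add(220, -80))) = Add(8, Mul(Rational(1, 9), 140)) = Add(8, Rational(140, 9)) = Rational(212, 9) ≈ 23.556)
T = Rational(-1223, 1213) (T = Mul(1223, Pow(-1213, -1)) = Mul(1223, Rational(-1, 1213)) = Rational(-1223, 1213) ≈ -1.0082)
Mul(Add(T, F), Add(-43, f)) = Mul(Add(Rational(-1223, 1213), 338), Add(-43, Rational(212, 9))) = Mul(Rational(408771, 1213), Rational(-175, 9)) = Rational(-7948325, 1213)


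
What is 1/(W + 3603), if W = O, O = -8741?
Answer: -1/5138 ≈ -0.00019463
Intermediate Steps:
W = -8741
1/(W + 3603) = 1/(-8741 + 3603) = 1/(-5138) = -1/5138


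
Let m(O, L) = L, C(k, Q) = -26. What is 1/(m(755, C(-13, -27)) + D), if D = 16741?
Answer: 1/16715 ≈ 5.9826e-5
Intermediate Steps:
1/(m(755, C(-13, -27)) + D) = 1/(-26 + 16741) = 1/16715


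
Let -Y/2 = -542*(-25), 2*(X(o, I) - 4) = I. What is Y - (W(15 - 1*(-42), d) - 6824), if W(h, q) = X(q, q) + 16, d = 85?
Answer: -40677/2 ≈ -20339.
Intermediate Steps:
X(o, I) = 4 + I/2
W(h, q) = 20 + q/2 (W(h, q) = (4 + q/2) + 16 = 20 + q/2)
Y = -27100 (Y = -(-1084)*(-25) = -2*13550 = -27100)
Y - (W(15 - 1*(-42), d) - 6824) = -27100 - ((20 + (1/2)*85) - 6824) = -27100 - ((20 + 85/2) - 6824) = -27100 - (125/2 - 6824) = -27100 - 1*(-13523/2) = -27100 + 13523/2 = -40677/2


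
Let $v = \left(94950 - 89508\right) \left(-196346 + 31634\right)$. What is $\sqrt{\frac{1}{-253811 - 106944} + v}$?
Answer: $\frac{i \sqrt{116656380153445108355}}{360755} \approx 29939.0 i$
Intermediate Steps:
$v = -896362704$ ($v = 5442 \left(-164712\right) = -896362704$)
$\sqrt{\frac{1}{-253811 - 106944} + v} = \sqrt{\frac{1}{-253811 - 106944} - 896362704} = \sqrt{\frac{1}{-360755} - 896362704} = \sqrt{- \frac{1}{360755} - 896362704} = \sqrt{- \frac{323367327281521}{360755}} = \frac{i \sqrt{116656380153445108355}}{360755}$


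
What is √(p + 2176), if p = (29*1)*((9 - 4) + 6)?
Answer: √2495 ≈ 49.950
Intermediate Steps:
p = 319 (p = 29*(5 + 6) = 29*11 = 319)
√(p + 2176) = √(319 + 2176) = √2495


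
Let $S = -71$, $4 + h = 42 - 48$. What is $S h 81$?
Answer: $57510$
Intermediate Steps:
$h = -10$ ($h = -4 + \left(42 - 48\right) = -4 - 6 = -10$)
$S h 81 = \left(-71\right) \left(-10\right) 81 = 710 \cdot 81 = 57510$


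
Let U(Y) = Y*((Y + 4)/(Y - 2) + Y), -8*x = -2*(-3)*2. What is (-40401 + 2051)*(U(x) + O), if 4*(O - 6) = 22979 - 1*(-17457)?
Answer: -5432526775/14 ≈ -3.8804e+8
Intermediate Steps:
O = 10115 (O = 6 + (22979 - 1*(-17457))/4 = 6 + (22979 + 17457)/4 = 6 + (1/4)*40436 = 6 + 10109 = 10115)
x = -3/2 (x = -(-2*(-3))*2/8 = -3*2/4 = -1/8*12 = -3/2 ≈ -1.5000)
U(Y) = Y*(Y + (4 + Y)/(-2 + Y)) (U(Y) = Y*((4 + Y)/(-2 + Y) + Y) = Y*(Y + (4 + Y)/(-2 + Y)))
(-40401 + 2051)*(U(x) + O) = (-40401 + 2051)*(-3*(4 + (-3/2)**2 - 1*(-3/2))/(2*(-2 - 3/2)) + 10115) = -38350*(-3*(4 + 9/4 + 3/2)/(2*(-7/2)) + 10115) = -38350*(-3/2*(-2/7)*31/4 + 10115) = -38350*(93/28 + 10115) = -38350*283313/28 = -5432526775/14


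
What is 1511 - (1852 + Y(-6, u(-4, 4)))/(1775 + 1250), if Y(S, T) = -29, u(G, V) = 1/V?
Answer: 4568952/3025 ≈ 1510.4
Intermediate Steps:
1511 - (1852 + Y(-6, u(-4, 4)))/(1775 + 1250) = 1511 - (1852 - 29)/(1775 + 1250) = 1511 - 1823/3025 = 4568952/3025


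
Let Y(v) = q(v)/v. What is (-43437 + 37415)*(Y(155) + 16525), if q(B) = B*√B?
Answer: -99513550 - 6022*√155 ≈ -9.9588e+7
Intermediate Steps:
q(B) = B^(3/2)
Y(v) = √v (Y(v) = v^(3/2)/v = √v)
(-43437 + 37415)*(Y(155) + 16525) = (-43437 + 37415)*(√155 + 16525) = -6022*(16525 + √155) = -99513550 - 6022*√155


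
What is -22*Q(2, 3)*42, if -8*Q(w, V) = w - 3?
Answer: -231/2 ≈ -115.50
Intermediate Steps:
Q(w, V) = 3/8 - w/8 (Q(w, V) = -(w - 3)/8 = -(-3 + w)/8 = 3/8 - w/8)
-22*Q(2, 3)*42 = -22*(3/8 - ⅛*2)*42 = -22*(3/8 - ¼)*42 = -22*⅛*42 = -11/4*42 = -231/2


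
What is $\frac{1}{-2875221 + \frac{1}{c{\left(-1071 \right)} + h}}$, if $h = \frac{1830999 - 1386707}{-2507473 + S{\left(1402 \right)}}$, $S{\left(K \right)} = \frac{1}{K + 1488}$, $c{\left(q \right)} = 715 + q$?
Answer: $- \frac{2581072524844}{7421153933201087493} \approx -3.478 \cdot 10^{-7}$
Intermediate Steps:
$S{\left(K \right)} = \frac{1}{1488 + K}$
$h = - \frac{1284003880}{7246596969}$ ($h = \frac{1830999 - 1386707}{-2507473 + \frac{1}{1488 + 1402}} = \frac{444292}{-2507473 + \frac{1}{2890}} = \frac{444292}{- \frac{7246596969}{2890}} = 444292 \left(- \frac{2890}{7246596969}\right) = - \frac{1284003880}{7246596969} \approx -0.17719$)
$\frac{1}{-2875221 + \frac{1}{c{\left(-1071 \right)} + h}} = \frac{1}{-2875221 + \frac{1}{\left(715 - 1071\right) - \frac{1284003880}{7246596969}}} = \frac{1}{-2875221 + \frac{1}{-356 - \frac{1284003880}{7246596969}}} = \frac{1}{-2875221 + \frac{1}{- \frac{2581072524844}{7246596969}}} = \frac{1}{-2875221 - \frac{7246596969}{2581072524844}} = \frac{1}{- \frac{7421153933201087493}{2581072524844}} = - \frac{2581072524844}{7421153933201087493}$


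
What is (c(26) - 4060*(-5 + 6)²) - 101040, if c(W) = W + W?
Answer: -105048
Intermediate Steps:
c(W) = 2*W
(c(26) - 4060*(-5 + 6)²) - 101040 = (2*26 - 4060*(-5 + 6)²) - 101040 = (52 - 4060*1²) - 101040 = (52 - 4060*1) - 101040 = (52 - 4060) - 101040 = -4008 - 101040 = -105048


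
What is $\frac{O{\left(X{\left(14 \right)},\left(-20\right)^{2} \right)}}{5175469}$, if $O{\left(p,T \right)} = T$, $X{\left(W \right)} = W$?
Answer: $\frac{400}{5175469} \approx 7.7288 \cdot 10^{-5}$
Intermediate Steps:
$\frac{O{\left(X{\left(14 \right)},\left(-20\right)^{2} \right)}}{5175469} = \frac{\left(-20\right)^{2}}{5175469} = 400 \cdot \frac{1}{5175469} = \frac{400}{5175469}$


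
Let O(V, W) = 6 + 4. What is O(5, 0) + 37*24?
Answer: 898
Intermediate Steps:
O(V, W) = 10
O(5, 0) + 37*24 = 10 + 37*24 = 10 + 888 = 898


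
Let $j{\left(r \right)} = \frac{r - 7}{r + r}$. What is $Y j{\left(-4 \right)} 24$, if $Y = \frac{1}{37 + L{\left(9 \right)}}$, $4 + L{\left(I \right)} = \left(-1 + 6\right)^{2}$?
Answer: $\frac{33}{58} \approx 0.56897$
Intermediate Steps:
$j{\left(r \right)} = \frac{-7 + r}{2 r}$
$L{\left(I \right)} = 21$ ($L{\left(I \right)} = -4 + \left(-1 + 6\right)^{2} = -4 + 5^{2} = -4 + 25 = 21$)
$Y = \frac{1}{58}$ ($Y = \frac{1}{37 + 21} = \frac{1}{58} \approx 0.017241$)
$Y j{\left(-4 \right)} 24 = \frac{\frac{1}{2} \frac{1}{-4} \left(-7 - 4\right)}{58} \cdot 24 = \frac{\frac{1}{2} \left(- \frac{1}{4}\right) \left(-11\right)}{58} \cdot 24 = \frac{1}{58} \cdot \frac{11}{8} \cdot 24 = \frac{11}{464} \cdot 24 = \frac{33}{58}$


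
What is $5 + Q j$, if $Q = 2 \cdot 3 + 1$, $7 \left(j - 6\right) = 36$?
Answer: $83$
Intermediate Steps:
$j = \frac{78}{7}$ ($j = 6 + \frac{1}{7} \cdot 36 = 6 + \frac{36}{7} = \frac{78}{7} \approx 11.143$)
$Q = 7$ ($Q = 6 + 1 = 7$)
$5 + Q j = 5 + 7 \cdot \frac{78}{7} = 5 + 78 = 83$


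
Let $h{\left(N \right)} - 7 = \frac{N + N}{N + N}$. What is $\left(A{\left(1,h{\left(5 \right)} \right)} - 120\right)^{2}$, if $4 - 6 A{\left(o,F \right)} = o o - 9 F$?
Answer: $\frac{46225}{4} \approx 11556.0$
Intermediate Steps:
$h{\left(N \right)} = 8$ ($h{\left(N \right)} = 7 + \frac{N + N}{N + N} = 7 + \frac{2 N}{2 N} = 7 + 2 N \frac{1}{2 N} = 7 + 1 = 8$)
$A{\left(o,F \right)} = \frac{2}{3} - \frac{o^{2}}{6} + \frac{3 F}{2}$ ($A{\left(o,F \right)} = \frac{2}{3} - \frac{o o - 9 F}{6} = \frac{2}{3} - \frac{o^{2} - 9 F}{6} = \frac{2}{3} + \left(- \frac{o^{2}}{6} + \frac{3 F}{2}\right) = \frac{2}{3} - \frac{o^{2}}{6} + \frac{3 F}{2}$)
$\left(A{\left(1,h{\left(5 \right)} \right)} - 120\right)^{2} = \left(\left(\frac{2}{3} - \frac{1^{2}}{6} + \frac{3}{2} \cdot 8\right) - 120\right)^{2} = \left(\left(\frac{2}{3} - \frac{1}{6} + 12\right) - 120\right)^{2} = \left(\frac{25}{2} - 120\right)^{2} = \left(- \frac{215}{2}\right)^{2} = \frac{46225}{4}$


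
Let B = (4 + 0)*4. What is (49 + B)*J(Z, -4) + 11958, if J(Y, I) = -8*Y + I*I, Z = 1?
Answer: 12478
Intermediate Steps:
B = 16 (B = 4*4 = 16)
J(Y, I) = I² - 8*Y (J(Y, I) = -8*Y + I² = I² - 8*Y)
(49 + B)*J(Z, -4) + 11958 = (49 + 16)*((-4)² - 8*1) + 11958 = 65*(16 - 8) + 11958 = 65*8 + 11958 = 520 + 11958 = 12478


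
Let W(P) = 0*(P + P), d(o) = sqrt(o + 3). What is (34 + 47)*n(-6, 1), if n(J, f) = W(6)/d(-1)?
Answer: 0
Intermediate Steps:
d(o) = sqrt(3 + o)
W(P) = 0 (W(P) = 0*(2*P) = 0)
n(J, f) = 0 (n(J, f) = 0/(sqrt(3 - 1)) = 0/(sqrt(2)) = 0*(sqrt(2)/2) = 0)
(34 + 47)*n(-6, 1) = (34 + 47)*0 = 81*0 = 0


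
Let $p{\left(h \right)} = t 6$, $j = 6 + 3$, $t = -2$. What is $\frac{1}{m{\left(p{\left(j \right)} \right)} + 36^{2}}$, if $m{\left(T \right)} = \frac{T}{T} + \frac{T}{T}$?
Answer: $\frac{1}{1298} \approx 0.00077042$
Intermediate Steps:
$j = 9$
$p{\left(h \right)} = -12$ ($p{\left(h \right)} = \left(-2\right) 6 = -12$)
$m{\left(T \right)} = 2$ ($m{\left(T \right)} = 1 + 1 = 2$)
$\frac{1}{m{\left(p{\left(j \right)} \right)} + 36^{2}} = \frac{1}{2 + 36^{2}} = \frac{1}{2 + 1296} = \frac{1}{1298}$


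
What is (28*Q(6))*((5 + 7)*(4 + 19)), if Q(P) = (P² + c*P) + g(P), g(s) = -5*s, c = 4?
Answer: 231840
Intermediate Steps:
Q(P) = P² - P (Q(P) = (P² + 4*P) - 5*P = P² - P)
(28*Q(6))*((5 + 7)*(4 + 19)) = (28*(6*(-1 + 6)))*((5 + 7)*(4 + 19)) = (28*(6*5))*(12*23) = (28*30)*276 = 840*276 = 231840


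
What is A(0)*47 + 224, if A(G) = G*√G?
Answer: 224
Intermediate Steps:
A(G) = G^(3/2)
A(0)*47 + 224 = 0^(3/2)*47 + 224 = 0*47 + 224 = 0 + 224 = 224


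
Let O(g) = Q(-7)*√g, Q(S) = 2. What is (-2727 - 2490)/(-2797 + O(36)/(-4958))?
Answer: 275169/147527 ≈ 1.8652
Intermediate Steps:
O(g) = 2*√g
(-2727 - 2490)/(-2797 + O(36)/(-4958)) = (-2727 - 2490)/(-2797 + (2*√36)/(-4958)) = -5217/(-2797 + (2*6)*(-1/4958)) = -5217/(-2797 + 12*(-1/4958)) = -5217/(-2797 - 6/2479) = -5217/(-6933769/2479) = -5217*(-2479/6933769) = 275169/147527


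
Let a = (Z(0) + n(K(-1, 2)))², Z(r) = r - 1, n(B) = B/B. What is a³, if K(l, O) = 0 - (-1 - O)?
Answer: 0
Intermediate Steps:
K(l, O) = 1 + O (K(l, O) = 0 + (1 + O) = 1 + O)
n(B) = 1
Z(r) = -1 + r
a = 0 (a = ((-1 + 0) + 1)² = (-1 + 1)² = 0² = 0)
a³ = 0³ = 0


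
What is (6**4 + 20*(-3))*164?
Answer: 202704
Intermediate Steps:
(6**4 + 20*(-3))*164 = (1296 - 60)*164 = 1236*164 = 202704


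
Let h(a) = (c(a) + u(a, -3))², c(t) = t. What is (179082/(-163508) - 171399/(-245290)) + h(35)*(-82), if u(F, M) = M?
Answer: -22155988004749/263861035 ≈ -83968.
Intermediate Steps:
h(a) = (-3 + a)² (h(a) = (a - 3)² = (-3 + a)²)
(179082/(-163508) - 171399/(-245290)) + h(35)*(-82) = (179082/(-163508) - 171399/(-245290)) + (-3 + 35)²*(-82) = (179082*(-1/163508) - 171399*(-1/245290)) + 32²*(-82) = (-89541/81754 + 9021/12910) + 1024*(-82) = -104617869/263861035 - 83968 = -22155988004749/263861035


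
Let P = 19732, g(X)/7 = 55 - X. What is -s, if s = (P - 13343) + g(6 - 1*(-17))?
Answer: -6613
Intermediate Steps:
g(X) = 385 - 7*X (g(X) = 7*(55 - X) = 385 - 7*X)
s = 6613 (s = (19732 - 13343) + (385 - 7*(6 - 1*(-17))) = 6389 + (385 - 7*(6 + 17)) = 6389 + (385 - 7*23) = 6389 + (385 - 161) = 6389 + 224 = 6613)
-s = -1*6613 = -6613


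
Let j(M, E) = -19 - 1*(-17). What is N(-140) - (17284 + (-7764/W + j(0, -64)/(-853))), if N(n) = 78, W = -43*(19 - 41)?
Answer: -6938777214/403469 ≈ -17198.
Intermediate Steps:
j(M, E) = -2 (j(M, E) = -19 + 17 = -2)
W = 946 (W = -43*(-22) = 946)
N(-140) - (17284 + (-7764/W + j(0, -64)/(-853))) = 78 - (17284 + (-7764/946 - 2/(-853))) = 78 - (17284 + (-7764*1/946 - 2*(-1/853))) = 78 - (17284 + (-3882/473 + 2/853)) = 78 - (17284 - 3310400/403469) = 78 - 1*6970247796/403469 = 78 - 6970247796/403469 = -6938777214/403469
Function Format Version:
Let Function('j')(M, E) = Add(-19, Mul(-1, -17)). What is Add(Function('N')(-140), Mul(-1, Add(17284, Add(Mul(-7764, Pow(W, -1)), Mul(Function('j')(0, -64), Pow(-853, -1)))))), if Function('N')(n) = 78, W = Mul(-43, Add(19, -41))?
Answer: Rational(-6938777214, 403469) ≈ -17198.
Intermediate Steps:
Function('j')(M, E) = -2 (Function('j')(M, E) = Add(-19, 17) = -2)
W = 946 (W = Mul(-43, -22) = 946)
Add(Function('N')(-140), Mul(-1, Add(17284, Add(Mul(-7764, Pow(W, -1)), Mul(Function('j')(0, -64), Pow(-853, -1)))))) = Add(78, Mul(-1, Add(17284, Add(Mul(-7764, Pow(946, -1)), Mul(-2, Pow(-853, -1)))))) = Add(78, Mul(-1, Add(17284, Add(Mul(-7764, Rational(1, 946)), Mul(-2, Rational(-1, 853)))))) = Add(78, Mul(-1, Add(17284, Add(Rational(-3882, 473), Rational(2, 853))))) = Add(78, Mul(-1, Add(17284, Rational(-3310400, 403469)))) = Add(78, Mul(-1, Rational(6970247796, 403469))) = Add(78, Rational(-6970247796, 403469)) = Rational(-6938777214, 403469)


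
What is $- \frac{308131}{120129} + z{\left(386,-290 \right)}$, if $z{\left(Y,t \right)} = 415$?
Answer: $\frac{2154148}{5223} \approx 412.44$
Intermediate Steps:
$- \frac{308131}{120129} + z{\left(386,-290 \right)} = - \frac{308131}{120129} + 415 = \left(-308131\right) \frac{1}{120129} + 415 = - \frac{13397}{5223} + 415 = \frac{2154148}{5223}$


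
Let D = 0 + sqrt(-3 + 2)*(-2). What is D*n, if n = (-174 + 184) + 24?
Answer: -68*I ≈ -68.0*I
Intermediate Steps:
D = -2*I (D = 0 + sqrt(-1)*(-2) = 0 + I*(-2) = 0 - 2*I = -2*I ≈ -2.0*I)
n = 34 (n = 10 + 24 = 34)
D*n = -2*I*34 = -68*I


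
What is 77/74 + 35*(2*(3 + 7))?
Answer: 51877/74 ≈ 701.04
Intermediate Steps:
77/74 + 35*(2*(3 + 7)) = 77*(1/74) + 35*(2*10) = 77/74 + 35*20 = 77/74 + 700 = 51877/74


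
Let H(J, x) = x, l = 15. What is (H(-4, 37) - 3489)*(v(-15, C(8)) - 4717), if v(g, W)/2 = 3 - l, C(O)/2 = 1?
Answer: 16365932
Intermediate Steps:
C(O) = 2 (C(O) = 2*1 = 2)
v(g, W) = -24 (v(g, W) = 2*(3 - 1*15) = 2*(3 - 15) = 2*(-12) = -24)
(H(-4, 37) - 3489)*(v(-15, C(8)) - 4717) = (37 - 3489)*(-24 - 4717) = -3452*(-4741) = 16365932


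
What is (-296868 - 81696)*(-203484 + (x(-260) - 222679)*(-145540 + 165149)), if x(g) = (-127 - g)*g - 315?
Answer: 1912116183136200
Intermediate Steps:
x(g) = -315 + g*(-127 - g) (x(g) = g*(-127 - g) - 315 = -315 + g*(-127 - g))
(-296868 - 81696)*(-203484 + (x(-260) - 222679)*(-145540 + 165149)) = (-296868 - 81696)*(-203484 + ((-315 - 1*(-260)**2 - 127*(-260)) - 222679)*(-145540 + 165149)) = -378564*(-203484 + ((-315 - 1*67600 + 33020) - 222679)*19609) = -378564*(-203484 + ((-315 - 67600 + 33020) - 222679)*19609) = -378564*(-203484 + (-34895 - 222679)*19609) = -378564*(-203484 - 257574*19609) = -378564*(-203484 - 5050768566) = -378564*(-5050972050) = 1912116183136200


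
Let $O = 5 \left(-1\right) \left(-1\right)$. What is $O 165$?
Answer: $825$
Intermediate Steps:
$O = 5$ ($O = \left(-5\right) \left(-1\right) = 5$)
$O 165 = 5 \cdot 165 = 825$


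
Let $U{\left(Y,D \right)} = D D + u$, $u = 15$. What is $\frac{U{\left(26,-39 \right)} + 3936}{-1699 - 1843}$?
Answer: $- \frac{2736}{1771} \approx -1.5449$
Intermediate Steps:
$U{\left(Y,D \right)} = 15 + D^{2}$ ($U{\left(Y,D \right)} = D D + 15 = D^{2} + 15 = 15 + D^{2}$)
$\frac{U{\left(26,-39 \right)} + 3936}{-1699 - 1843} = \frac{\left(15 + \left(-39\right)^{2}\right) + 3936}{-1699 - 1843} = \frac{\left(15 + 1521\right) + 3936}{-3542} = \left(1536 + 3936\right) \left(- \frac{1}{3542}\right) = 5472 \left(- \frac{1}{3542}\right) = - \frac{2736}{1771}$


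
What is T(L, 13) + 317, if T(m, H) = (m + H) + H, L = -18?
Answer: 325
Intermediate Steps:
T(m, H) = m + 2*H (T(m, H) = (H + m) + H = m + 2*H)
T(L, 13) + 317 = (-18 + 2*13) + 317 = (-18 + 26) + 317 = 8 + 317 = 325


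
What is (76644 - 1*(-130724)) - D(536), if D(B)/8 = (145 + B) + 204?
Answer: 200288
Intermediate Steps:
D(B) = 2792 + 8*B (D(B) = 8*((145 + B) + 204) = 8*(349 + B) = 2792 + 8*B)
(76644 - 1*(-130724)) - D(536) = (76644 - 1*(-130724)) - (2792 + 8*536) = (76644 + 130724) - (2792 + 4288) = 207368 - 1*7080 = 207368 - 7080 = 200288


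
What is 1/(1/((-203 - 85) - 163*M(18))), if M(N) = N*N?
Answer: -53100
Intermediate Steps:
M(N) = N²
1/(1/((-203 - 85) - 163*M(18))) = 1/(1/((-203 - 85) - 163*18²)) = 1/(1/(-288 - 163*324)) = 1/(1/(-288 - 52812)) = 1/(1/(-53100)) = 1/(-1/53100) = -53100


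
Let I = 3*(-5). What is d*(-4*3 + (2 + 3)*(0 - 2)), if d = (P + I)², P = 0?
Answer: -4950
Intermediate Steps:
I = -15
d = 225 (d = (0 - 15)² = (-15)² = 225)
d*(-4*3 + (2 + 3)*(0 - 2)) = 225*(-4*3 + (2 + 3)*(0 - 2)) = 225*(-12 + 5*(-2)) = 225*(-12 - 10) = 225*(-22) = -4950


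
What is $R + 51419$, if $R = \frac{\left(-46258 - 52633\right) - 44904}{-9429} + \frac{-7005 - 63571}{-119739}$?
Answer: $\frac{19356970961866}{376339677} \approx 51435.0$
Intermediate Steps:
$R = \frac{5961110203}{376339677}$ ($R = \left(-98891 - 44904\right) \left(- \frac{1}{9429}\right) - - \frac{70576}{119739} = \left(-143795\right) \left(- \frac{1}{9429}\right) + \frac{70576}{119739} = \frac{143795}{9429} + \frac{70576}{119739} = \frac{5961110203}{376339677} \approx 15.84$)
$R + 51419 = \frac{5961110203}{376339677} + 51419 = \frac{19356970961866}{376339677}$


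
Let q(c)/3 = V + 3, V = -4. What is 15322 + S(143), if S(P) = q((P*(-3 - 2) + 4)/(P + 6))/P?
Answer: 2191043/143 ≈ 15322.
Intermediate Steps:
q(c) = -3 (q(c) = 3*(-4 + 3) = 3*(-1) = -3)
S(P) = -3/P
15322 + S(143) = 15322 - 3/143 = 2191043/143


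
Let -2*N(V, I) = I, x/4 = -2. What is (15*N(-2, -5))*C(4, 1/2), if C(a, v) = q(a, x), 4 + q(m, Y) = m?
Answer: 0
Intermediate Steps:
x = -8 (x = 4*(-2) = -8)
q(m, Y) = -4 + m
N(V, I) = -I/2
C(a, v) = -4 + a
(15*N(-2, -5))*C(4, 1/2) = (15*(-½*(-5)))*(-4 + 4) = (15*(5/2))*0 = (75/2)*0 = 0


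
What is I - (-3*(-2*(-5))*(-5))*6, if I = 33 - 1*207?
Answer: -1074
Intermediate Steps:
I = -174 (I = 33 - 207 = -174)
I - (-3*(-2*(-5))*(-5))*6 = -174 - (-3*(-2*(-5))*(-5))*6 = -174 - (-30*(-5))*6 = -174 - (-3*(-50))*6 = -174 - 150*6 = -174 - 1*900 = -174 - 900 = -1074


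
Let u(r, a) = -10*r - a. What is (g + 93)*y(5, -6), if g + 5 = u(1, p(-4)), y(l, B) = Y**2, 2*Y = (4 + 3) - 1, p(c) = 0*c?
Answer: 702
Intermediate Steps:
p(c) = 0
Y = 3 (Y = ((4 + 3) - 1)/2 = (7 - 1)/2 = (1/2)*6 = 3)
y(l, B) = 9 (y(l, B) = 3**2 = 9)
u(r, a) = -a - 10*r
g = -15 (g = -5 + (-1*0 - 10*1) = -5 + (0 - 10) = -5 - 10 = -15)
(g + 93)*y(5, -6) = (-15 + 93)*9 = 78*9 = 702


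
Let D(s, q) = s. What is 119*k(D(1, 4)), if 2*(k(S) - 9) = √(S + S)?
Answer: 1071 + 119*√2/2 ≈ 1155.1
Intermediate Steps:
k(S) = 9 + √2*√S/2 (k(S) = 9 + √(S + S)/2 = 9 + √(2*S)/2 = 9 + (√2*√S)/2 = 9 + √2*√S/2)
119*k(D(1, 4)) = 119*(9 + √2*√1/2) = 119*(9 + (½)*√2*1) = 119*(9 + √2/2) = 1071 + 119*√2/2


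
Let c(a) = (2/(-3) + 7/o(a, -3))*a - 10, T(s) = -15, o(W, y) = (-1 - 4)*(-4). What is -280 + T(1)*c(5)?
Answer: -425/4 ≈ -106.25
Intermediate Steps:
o(W, y) = 20 (o(W, y) = -5*(-4) = 20)
c(a) = -10 - 19*a/60 (c(a) = (2/(-3) + 7/20)*a - 10 = (2*(-⅓) + 7*(1/20))*a - 10 = (-⅔ + 7/20)*a - 10 = -19*a/60 - 10 = -10 - 19*a/60)
-280 + T(1)*c(5) = -280 - 15*(-10 - 19/60*5) = -280 - 15*(-10 - 19/12) = -280 - 15*(-139/12) = -280 + 695/4 = -425/4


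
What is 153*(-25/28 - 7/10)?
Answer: -34119/140 ≈ -243.71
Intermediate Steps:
153*(-25/28 - 7/10) = 153*(-223/140) = -34119/140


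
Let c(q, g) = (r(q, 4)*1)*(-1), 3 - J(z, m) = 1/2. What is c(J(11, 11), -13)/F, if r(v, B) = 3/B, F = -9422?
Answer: 3/37688 ≈ 7.9601e-5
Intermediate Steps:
J(z, m) = 5/2 (J(z, m) = 3 - 1/2 = 3 - 1*½ = 3 - ½ = 5/2)
c(q, g) = -¾ (c(q, g) = ((3/4)*1)*(-1) = ((3*(¼))*1)*(-1) = ((¾)*1)*(-1) = (¾)*(-1) = -¾)
c(J(11, 11), -13)/F = -¾/(-9422) = -¾*(-1/9422) = 3/37688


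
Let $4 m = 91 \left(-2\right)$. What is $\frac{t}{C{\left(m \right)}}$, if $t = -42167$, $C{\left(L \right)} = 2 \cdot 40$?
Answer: $- \frac{42167}{80} \approx -527.09$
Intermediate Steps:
$m = - \frac{91}{2}$ ($m = \frac{91 \left(-2\right)}{4} = \frac{1}{4} \left(-182\right) = - \frac{91}{2} \approx -45.5$)
$C{\left(L \right)} = 80$
$\frac{t}{C{\left(m \right)}} = - \frac{42167}{80}$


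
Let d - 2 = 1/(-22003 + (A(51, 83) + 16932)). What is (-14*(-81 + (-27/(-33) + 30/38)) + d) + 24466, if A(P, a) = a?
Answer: 26666416423/1042492 ≈ 25580.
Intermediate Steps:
d = 9975/4988 (d = 2 + 1/(-22003 + (83 + 16932)) = 2 + 1/(-22003 + 17015) = 2 + 1/(-4988) = 2 - 1/4988 = 9975/4988 ≈ 1.9998)
(-14*(-81 + (-27/(-33) + 30/38)) + d) + 24466 = (-14*(-81 + (-27/(-33) + 30/38)) + 9975/4988) + 24466 = (-14*(-81 + (-27*(-1/33) + 30*(1/38))) + 9975/4988) + 24466 = (-14*(-81 + (9/11 + 15/19)) + 9975/4988) + 24466 = (-14*(-81 + 336/209) + 9975/4988) + 24466 = (-14*(-16593/209) + 9975/4988) + 24466 = (232302/209 + 9975/4988) + 24466 = 1160807151/1042492 + 24466 = 26666416423/1042492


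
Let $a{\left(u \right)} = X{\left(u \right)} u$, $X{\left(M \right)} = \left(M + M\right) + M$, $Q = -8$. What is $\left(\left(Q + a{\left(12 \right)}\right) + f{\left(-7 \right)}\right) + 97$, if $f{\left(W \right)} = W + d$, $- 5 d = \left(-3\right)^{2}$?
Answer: $\frac{2561}{5} \approx 512.2$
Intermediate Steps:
$d = - \frac{9}{5}$ ($d = - \frac{\left(-3\right)^{2}}{5} = \left(- \frac{1}{5}\right) 9 = - \frac{9}{5} \approx -1.8$)
$X{\left(M \right)} = 3 M$ ($X{\left(M \right)} = 2 M + M = 3 M$)
$f{\left(W \right)} = - \frac{9}{5} + W$ ($f{\left(W \right)} = W - \frac{9}{5} = - \frac{9}{5} + W$)
$a{\left(u \right)} = 3 u^{2}$ ($a{\left(u \right)} = 3 u u = 3 u^{2}$)
$\left(\left(Q + a{\left(12 \right)}\right) + f{\left(-7 \right)}\right) + 97 = \left(\left(-8 + 3 \cdot 12^{2}\right) - \frac{44}{5}\right) + 97 = \left(\left(-8 + 3 \cdot 144\right) - \frac{44}{5}\right) + 97 = \left(\left(-8 + 432\right) - \frac{44}{5}\right) + 97 = \left(424 - \frac{44}{5}\right) + 97 = \frac{2076}{5} + 97 = \frac{2561}{5}$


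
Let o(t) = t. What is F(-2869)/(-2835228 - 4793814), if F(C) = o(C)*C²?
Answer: 23615200909/7629042 ≈ 3095.4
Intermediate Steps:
F(C) = C³ (F(C) = C*C² = C³)
F(-2869)/(-2835228 - 4793814) = (-2869)³/(-2835228 - 4793814) = -23615200909/(-7629042) = -23615200909*(-1/7629042) = 23615200909/7629042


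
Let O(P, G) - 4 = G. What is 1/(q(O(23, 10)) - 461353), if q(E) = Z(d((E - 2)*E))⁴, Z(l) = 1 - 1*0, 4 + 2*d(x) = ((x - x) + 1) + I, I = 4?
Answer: -1/461352 ≈ -2.1675e-6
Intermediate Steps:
O(P, G) = 4 + G
d(x) = ½ (d(x) = -2 + (((x - x) + 1) + 4)/2 = -2 + ((0 + 1) + 4)/2 = -2 + (1 + 4)/2 = -2 + (½)*5 = -2 + 5/2 = ½)
Z(l) = 1 (Z(l) = 1 + 0 = 1)
q(E) = 1 (q(E) = 1⁴ = 1)
1/(q(O(23, 10)) - 461353) = 1/(1 - 461353) = 1/(-461352) = -1/461352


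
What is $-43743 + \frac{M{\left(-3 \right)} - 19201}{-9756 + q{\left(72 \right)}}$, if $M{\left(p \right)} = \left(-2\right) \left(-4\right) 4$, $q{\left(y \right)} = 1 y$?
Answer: $- \frac{423588043}{9684} \approx -43741.0$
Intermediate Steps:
$q{\left(y \right)} = y$
$M{\left(p \right)} = 32$ ($M{\left(p \right)} = 8 \cdot 4 = 32$)
$-43743 + \frac{M{\left(-3 \right)} - 19201}{-9756 + q{\left(72 \right)}} = -43743 + \frac{32 - 19201}{-9756 + 72} = -43743 - \frac{19169}{-9684} = -43743 - - \frac{19169}{9684} = -43743 + \frac{19169}{9684} = - \frac{423588043}{9684}$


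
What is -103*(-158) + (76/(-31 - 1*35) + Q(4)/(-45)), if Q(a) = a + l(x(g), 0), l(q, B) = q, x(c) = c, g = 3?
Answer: 8054983/495 ≈ 16273.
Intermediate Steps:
Q(a) = 3 + a (Q(a) = a + 3 = 3 + a)
-103*(-158) + (76/(-31 - 1*35) + Q(4)/(-45)) = -103*(-158) + (76/(-31 - 1*35) + (3 + 4)/(-45)) = 16274 + (76/(-31 - 35) + 7*(-1/45)) = 16274 + (76/(-66) - 7/45) = 16274 + (76*(-1/66) - 7/45) = 16274 + (-38/33 - 7/45) = 16274 - 647/495 = 8054983/495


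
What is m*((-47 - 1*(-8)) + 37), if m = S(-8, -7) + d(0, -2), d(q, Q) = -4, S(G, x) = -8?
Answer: 24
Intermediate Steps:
m = -12 (m = -8 - 4 = -12)
m*((-47 - 1*(-8)) + 37) = -12*((-47 - 1*(-8)) + 37) = -12*((-47 + 8) + 37) = -12*(-39 + 37) = -12*(-2) = 24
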